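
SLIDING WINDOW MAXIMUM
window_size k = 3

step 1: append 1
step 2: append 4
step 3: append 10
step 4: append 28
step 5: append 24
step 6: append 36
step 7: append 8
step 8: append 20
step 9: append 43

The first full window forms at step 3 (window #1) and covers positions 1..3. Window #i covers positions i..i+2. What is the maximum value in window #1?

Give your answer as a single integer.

Answer: 10

Derivation:
step 1: append 1 -> window=[1] (not full yet)
step 2: append 4 -> window=[1, 4] (not full yet)
step 3: append 10 -> window=[1, 4, 10] -> max=10
Window #1 max = 10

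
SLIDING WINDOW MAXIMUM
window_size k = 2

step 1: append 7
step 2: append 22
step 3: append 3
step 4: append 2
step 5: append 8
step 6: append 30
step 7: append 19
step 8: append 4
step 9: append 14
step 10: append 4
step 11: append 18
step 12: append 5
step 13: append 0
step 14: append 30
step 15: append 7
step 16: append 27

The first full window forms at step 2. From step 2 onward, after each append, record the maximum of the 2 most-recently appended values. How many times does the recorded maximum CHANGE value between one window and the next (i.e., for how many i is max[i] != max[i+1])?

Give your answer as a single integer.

Answer: 9

Derivation:
step 1: append 7 -> window=[7] (not full yet)
step 2: append 22 -> window=[7, 22] -> max=22
step 3: append 3 -> window=[22, 3] -> max=22
step 4: append 2 -> window=[3, 2] -> max=3
step 5: append 8 -> window=[2, 8] -> max=8
step 6: append 30 -> window=[8, 30] -> max=30
step 7: append 19 -> window=[30, 19] -> max=30
step 8: append 4 -> window=[19, 4] -> max=19
step 9: append 14 -> window=[4, 14] -> max=14
step 10: append 4 -> window=[14, 4] -> max=14
step 11: append 18 -> window=[4, 18] -> max=18
step 12: append 5 -> window=[18, 5] -> max=18
step 13: append 0 -> window=[5, 0] -> max=5
step 14: append 30 -> window=[0, 30] -> max=30
step 15: append 7 -> window=[30, 7] -> max=30
step 16: append 27 -> window=[7, 27] -> max=27
Recorded maximums: 22 22 3 8 30 30 19 14 14 18 18 5 30 30 27
Changes between consecutive maximums: 9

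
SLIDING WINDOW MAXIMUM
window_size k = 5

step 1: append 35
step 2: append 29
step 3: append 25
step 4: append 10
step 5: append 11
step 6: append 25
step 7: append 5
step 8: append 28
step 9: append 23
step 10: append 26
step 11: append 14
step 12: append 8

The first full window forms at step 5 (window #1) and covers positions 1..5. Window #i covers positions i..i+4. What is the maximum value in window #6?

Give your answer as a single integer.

step 1: append 35 -> window=[35] (not full yet)
step 2: append 29 -> window=[35, 29] (not full yet)
step 3: append 25 -> window=[35, 29, 25] (not full yet)
step 4: append 10 -> window=[35, 29, 25, 10] (not full yet)
step 5: append 11 -> window=[35, 29, 25, 10, 11] -> max=35
step 6: append 25 -> window=[29, 25, 10, 11, 25] -> max=29
step 7: append 5 -> window=[25, 10, 11, 25, 5] -> max=25
step 8: append 28 -> window=[10, 11, 25, 5, 28] -> max=28
step 9: append 23 -> window=[11, 25, 5, 28, 23] -> max=28
step 10: append 26 -> window=[25, 5, 28, 23, 26] -> max=28
Window #6 max = 28

Answer: 28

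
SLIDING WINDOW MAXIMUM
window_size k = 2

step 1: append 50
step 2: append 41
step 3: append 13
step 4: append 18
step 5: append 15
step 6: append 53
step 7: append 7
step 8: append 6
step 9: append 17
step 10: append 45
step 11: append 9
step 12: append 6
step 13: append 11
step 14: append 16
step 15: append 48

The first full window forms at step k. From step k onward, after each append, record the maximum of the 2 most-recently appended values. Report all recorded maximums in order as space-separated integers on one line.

step 1: append 50 -> window=[50] (not full yet)
step 2: append 41 -> window=[50, 41] -> max=50
step 3: append 13 -> window=[41, 13] -> max=41
step 4: append 18 -> window=[13, 18] -> max=18
step 5: append 15 -> window=[18, 15] -> max=18
step 6: append 53 -> window=[15, 53] -> max=53
step 7: append 7 -> window=[53, 7] -> max=53
step 8: append 6 -> window=[7, 6] -> max=7
step 9: append 17 -> window=[6, 17] -> max=17
step 10: append 45 -> window=[17, 45] -> max=45
step 11: append 9 -> window=[45, 9] -> max=45
step 12: append 6 -> window=[9, 6] -> max=9
step 13: append 11 -> window=[6, 11] -> max=11
step 14: append 16 -> window=[11, 16] -> max=16
step 15: append 48 -> window=[16, 48] -> max=48

Answer: 50 41 18 18 53 53 7 17 45 45 9 11 16 48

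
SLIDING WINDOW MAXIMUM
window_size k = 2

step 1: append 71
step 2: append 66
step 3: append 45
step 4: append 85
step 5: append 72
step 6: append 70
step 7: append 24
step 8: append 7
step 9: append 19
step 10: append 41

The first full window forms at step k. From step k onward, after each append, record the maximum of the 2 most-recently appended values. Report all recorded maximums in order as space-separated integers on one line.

step 1: append 71 -> window=[71] (not full yet)
step 2: append 66 -> window=[71, 66] -> max=71
step 3: append 45 -> window=[66, 45] -> max=66
step 4: append 85 -> window=[45, 85] -> max=85
step 5: append 72 -> window=[85, 72] -> max=85
step 6: append 70 -> window=[72, 70] -> max=72
step 7: append 24 -> window=[70, 24] -> max=70
step 8: append 7 -> window=[24, 7] -> max=24
step 9: append 19 -> window=[7, 19] -> max=19
step 10: append 41 -> window=[19, 41] -> max=41

Answer: 71 66 85 85 72 70 24 19 41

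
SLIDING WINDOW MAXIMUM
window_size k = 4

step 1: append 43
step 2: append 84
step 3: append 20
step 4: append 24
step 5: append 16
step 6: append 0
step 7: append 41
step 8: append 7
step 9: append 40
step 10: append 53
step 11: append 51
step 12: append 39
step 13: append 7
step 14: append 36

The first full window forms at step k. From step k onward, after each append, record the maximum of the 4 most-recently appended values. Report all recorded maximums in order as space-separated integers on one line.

step 1: append 43 -> window=[43] (not full yet)
step 2: append 84 -> window=[43, 84] (not full yet)
step 3: append 20 -> window=[43, 84, 20] (not full yet)
step 4: append 24 -> window=[43, 84, 20, 24] -> max=84
step 5: append 16 -> window=[84, 20, 24, 16] -> max=84
step 6: append 0 -> window=[20, 24, 16, 0] -> max=24
step 7: append 41 -> window=[24, 16, 0, 41] -> max=41
step 8: append 7 -> window=[16, 0, 41, 7] -> max=41
step 9: append 40 -> window=[0, 41, 7, 40] -> max=41
step 10: append 53 -> window=[41, 7, 40, 53] -> max=53
step 11: append 51 -> window=[7, 40, 53, 51] -> max=53
step 12: append 39 -> window=[40, 53, 51, 39] -> max=53
step 13: append 7 -> window=[53, 51, 39, 7] -> max=53
step 14: append 36 -> window=[51, 39, 7, 36] -> max=51

Answer: 84 84 24 41 41 41 53 53 53 53 51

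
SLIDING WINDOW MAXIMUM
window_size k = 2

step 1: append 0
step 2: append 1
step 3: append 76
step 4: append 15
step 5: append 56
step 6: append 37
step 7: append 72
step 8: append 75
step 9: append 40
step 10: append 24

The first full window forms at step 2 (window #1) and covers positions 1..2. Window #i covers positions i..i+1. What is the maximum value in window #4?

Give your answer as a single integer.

Answer: 56

Derivation:
step 1: append 0 -> window=[0] (not full yet)
step 2: append 1 -> window=[0, 1] -> max=1
step 3: append 76 -> window=[1, 76] -> max=76
step 4: append 15 -> window=[76, 15] -> max=76
step 5: append 56 -> window=[15, 56] -> max=56
Window #4 max = 56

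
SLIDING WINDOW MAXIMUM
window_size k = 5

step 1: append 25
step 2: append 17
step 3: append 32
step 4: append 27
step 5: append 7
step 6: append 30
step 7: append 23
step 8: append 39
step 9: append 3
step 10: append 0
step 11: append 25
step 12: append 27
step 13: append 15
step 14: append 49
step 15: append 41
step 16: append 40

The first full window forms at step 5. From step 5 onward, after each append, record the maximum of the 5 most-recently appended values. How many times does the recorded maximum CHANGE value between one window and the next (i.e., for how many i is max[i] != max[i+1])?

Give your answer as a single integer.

Answer: 3

Derivation:
step 1: append 25 -> window=[25] (not full yet)
step 2: append 17 -> window=[25, 17] (not full yet)
step 3: append 32 -> window=[25, 17, 32] (not full yet)
step 4: append 27 -> window=[25, 17, 32, 27] (not full yet)
step 5: append 7 -> window=[25, 17, 32, 27, 7] -> max=32
step 6: append 30 -> window=[17, 32, 27, 7, 30] -> max=32
step 7: append 23 -> window=[32, 27, 7, 30, 23] -> max=32
step 8: append 39 -> window=[27, 7, 30, 23, 39] -> max=39
step 9: append 3 -> window=[7, 30, 23, 39, 3] -> max=39
step 10: append 0 -> window=[30, 23, 39, 3, 0] -> max=39
step 11: append 25 -> window=[23, 39, 3, 0, 25] -> max=39
step 12: append 27 -> window=[39, 3, 0, 25, 27] -> max=39
step 13: append 15 -> window=[3, 0, 25, 27, 15] -> max=27
step 14: append 49 -> window=[0, 25, 27, 15, 49] -> max=49
step 15: append 41 -> window=[25, 27, 15, 49, 41] -> max=49
step 16: append 40 -> window=[27, 15, 49, 41, 40] -> max=49
Recorded maximums: 32 32 32 39 39 39 39 39 27 49 49 49
Changes between consecutive maximums: 3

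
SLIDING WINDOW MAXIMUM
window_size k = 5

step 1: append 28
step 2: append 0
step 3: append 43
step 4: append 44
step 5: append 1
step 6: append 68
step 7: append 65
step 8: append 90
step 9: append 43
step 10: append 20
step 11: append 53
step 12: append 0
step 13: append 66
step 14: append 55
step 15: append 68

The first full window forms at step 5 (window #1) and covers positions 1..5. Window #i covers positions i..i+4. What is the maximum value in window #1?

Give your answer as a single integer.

Answer: 44

Derivation:
step 1: append 28 -> window=[28] (not full yet)
step 2: append 0 -> window=[28, 0] (not full yet)
step 3: append 43 -> window=[28, 0, 43] (not full yet)
step 4: append 44 -> window=[28, 0, 43, 44] (not full yet)
step 5: append 1 -> window=[28, 0, 43, 44, 1] -> max=44
Window #1 max = 44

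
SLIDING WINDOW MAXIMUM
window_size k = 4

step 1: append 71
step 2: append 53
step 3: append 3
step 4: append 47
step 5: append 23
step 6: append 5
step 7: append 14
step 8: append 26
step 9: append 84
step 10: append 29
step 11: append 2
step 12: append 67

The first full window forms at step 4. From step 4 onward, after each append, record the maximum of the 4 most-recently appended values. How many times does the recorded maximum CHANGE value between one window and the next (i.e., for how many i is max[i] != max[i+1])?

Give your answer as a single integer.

step 1: append 71 -> window=[71] (not full yet)
step 2: append 53 -> window=[71, 53] (not full yet)
step 3: append 3 -> window=[71, 53, 3] (not full yet)
step 4: append 47 -> window=[71, 53, 3, 47] -> max=71
step 5: append 23 -> window=[53, 3, 47, 23] -> max=53
step 6: append 5 -> window=[3, 47, 23, 5] -> max=47
step 7: append 14 -> window=[47, 23, 5, 14] -> max=47
step 8: append 26 -> window=[23, 5, 14, 26] -> max=26
step 9: append 84 -> window=[5, 14, 26, 84] -> max=84
step 10: append 29 -> window=[14, 26, 84, 29] -> max=84
step 11: append 2 -> window=[26, 84, 29, 2] -> max=84
step 12: append 67 -> window=[84, 29, 2, 67] -> max=84
Recorded maximums: 71 53 47 47 26 84 84 84 84
Changes between consecutive maximums: 4

Answer: 4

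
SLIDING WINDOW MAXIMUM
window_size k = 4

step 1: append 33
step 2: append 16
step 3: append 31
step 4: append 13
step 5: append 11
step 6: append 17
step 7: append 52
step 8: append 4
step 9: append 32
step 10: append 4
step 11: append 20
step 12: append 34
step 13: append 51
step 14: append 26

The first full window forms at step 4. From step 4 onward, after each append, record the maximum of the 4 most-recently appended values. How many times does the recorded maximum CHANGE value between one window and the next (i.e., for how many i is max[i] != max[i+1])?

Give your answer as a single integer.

Answer: 5

Derivation:
step 1: append 33 -> window=[33] (not full yet)
step 2: append 16 -> window=[33, 16] (not full yet)
step 3: append 31 -> window=[33, 16, 31] (not full yet)
step 4: append 13 -> window=[33, 16, 31, 13] -> max=33
step 5: append 11 -> window=[16, 31, 13, 11] -> max=31
step 6: append 17 -> window=[31, 13, 11, 17] -> max=31
step 7: append 52 -> window=[13, 11, 17, 52] -> max=52
step 8: append 4 -> window=[11, 17, 52, 4] -> max=52
step 9: append 32 -> window=[17, 52, 4, 32] -> max=52
step 10: append 4 -> window=[52, 4, 32, 4] -> max=52
step 11: append 20 -> window=[4, 32, 4, 20] -> max=32
step 12: append 34 -> window=[32, 4, 20, 34] -> max=34
step 13: append 51 -> window=[4, 20, 34, 51] -> max=51
step 14: append 26 -> window=[20, 34, 51, 26] -> max=51
Recorded maximums: 33 31 31 52 52 52 52 32 34 51 51
Changes between consecutive maximums: 5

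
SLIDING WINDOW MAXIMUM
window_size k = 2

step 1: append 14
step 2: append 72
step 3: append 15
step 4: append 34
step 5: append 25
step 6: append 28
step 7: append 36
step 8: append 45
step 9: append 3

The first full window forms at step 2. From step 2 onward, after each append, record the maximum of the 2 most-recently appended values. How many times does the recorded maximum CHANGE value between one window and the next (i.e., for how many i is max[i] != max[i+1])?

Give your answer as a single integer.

Answer: 4

Derivation:
step 1: append 14 -> window=[14] (not full yet)
step 2: append 72 -> window=[14, 72] -> max=72
step 3: append 15 -> window=[72, 15] -> max=72
step 4: append 34 -> window=[15, 34] -> max=34
step 5: append 25 -> window=[34, 25] -> max=34
step 6: append 28 -> window=[25, 28] -> max=28
step 7: append 36 -> window=[28, 36] -> max=36
step 8: append 45 -> window=[36, 45] -> max=45
step 9: append 3 -> window=[45, 3] -> max=45
Recorded maximums: 72 72 34 34 28 36 45 45
Changes between consecutive maximums: 4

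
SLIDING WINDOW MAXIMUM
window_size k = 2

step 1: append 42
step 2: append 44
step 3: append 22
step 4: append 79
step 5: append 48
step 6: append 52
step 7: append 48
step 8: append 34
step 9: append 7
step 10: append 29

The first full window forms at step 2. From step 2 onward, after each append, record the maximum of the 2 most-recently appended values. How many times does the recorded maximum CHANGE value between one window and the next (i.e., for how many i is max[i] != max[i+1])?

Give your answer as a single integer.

step 1: append 42 -> window=[42] (not full yet)
step 2: append 44 -> window=[42, 44] -> max=44
step 3: append 22 -> window=[44, 22] -> max=44
step 4: append 79 -> window=[22, 79] -> max=79
step 5: append 48 -> window=[79, 48] -> max=79
step 6: append 52 -> window=[48, 52] -> max=52
step 7: append 48 -> window=[52, 48] -> max=52
step 8: append 34 -> window=[48, 34] -> max=48
step 9: append 7 -> window=[34, 7] -> max=34
step 10: append 29 -> window=[7, 29] -> max=29
Recorded maximums: 44 44 79 79 52 52 48 34 29
Changes between consecutive maximums: 5

Answer: 5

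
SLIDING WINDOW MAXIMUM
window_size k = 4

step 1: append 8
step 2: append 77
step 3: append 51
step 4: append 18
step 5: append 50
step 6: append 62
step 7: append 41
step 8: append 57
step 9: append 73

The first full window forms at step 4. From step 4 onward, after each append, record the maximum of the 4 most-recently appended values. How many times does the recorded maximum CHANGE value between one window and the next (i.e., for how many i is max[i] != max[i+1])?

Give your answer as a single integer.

Answer: 2

Derivation:
step 1: append 8 -> window=[8] (not full yet)
step 2: append 77 -> window=[8, 77] (not full yet)
step 3: append 51 -> window=[8, 77, 51] (not full yet)
step 4: append 18 -> window=[8, 77, 51, 18] -> max=77
step 5: append 50 -> window=[77, 51, 18, 50] -> max=77
step 6: append 62 -> window=[51, 18, 50, 62] -> max=62
step 7: append 41 -> window=[18, 50, 62, 41] -> max=62
step 8: append 57 -> window=[50, 62, 41, 57] -> max=62
step 9: append 73 -> window=[62, 41, 57, 73] -> max=73
Recorded maximums: 77 77 62 62 62 73
Changes between consecutive maximums: 2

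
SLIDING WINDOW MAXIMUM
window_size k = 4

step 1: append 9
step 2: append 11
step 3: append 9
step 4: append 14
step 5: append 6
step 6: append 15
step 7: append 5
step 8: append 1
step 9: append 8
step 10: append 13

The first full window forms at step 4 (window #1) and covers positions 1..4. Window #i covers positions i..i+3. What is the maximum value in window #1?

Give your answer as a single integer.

step 1: append 9 -> window=[9] (not full yet)
step 2: append 11 -> window=[9, 11] (not full yet)
step 3: append 9 -> window=[9, 11, 9] (not full yet)
step 4: append 14 -> window=[9, 11, 9, 14] -> max=14
Window #1 max = 14

Answer: 14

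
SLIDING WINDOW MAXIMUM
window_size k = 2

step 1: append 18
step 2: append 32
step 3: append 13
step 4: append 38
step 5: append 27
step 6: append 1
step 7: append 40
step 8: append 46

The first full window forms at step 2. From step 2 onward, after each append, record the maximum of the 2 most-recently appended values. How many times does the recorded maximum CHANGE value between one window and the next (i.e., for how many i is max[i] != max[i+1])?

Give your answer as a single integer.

step 1: append 18 -> window=[18] (not full yet)
step 2: append 32 -> window=[18, 32] -> max=32
step 3: append 13 -> window=[32, 13] -> max=32
step 4: append 38 -> window=[13, 38] -> max=38
step 5: append 27 -> window=[38, 27] -> max=38
step 6: append 1 -> window=[27, 1] -> max=27
step 7: append 40 -> window=[1, 40] -> max=40
step 8: append 46 -> window=[40, 46] -> max=46
Recorded maximums: 32 32 38 38 27 40 46
Changes between consecutive maximums: 4

Answer: 4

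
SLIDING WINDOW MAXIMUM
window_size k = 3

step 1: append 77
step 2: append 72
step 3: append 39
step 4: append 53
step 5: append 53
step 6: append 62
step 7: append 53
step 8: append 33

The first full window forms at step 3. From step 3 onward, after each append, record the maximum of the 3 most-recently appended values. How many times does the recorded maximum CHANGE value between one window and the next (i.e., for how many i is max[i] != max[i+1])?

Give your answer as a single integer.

step 1: append 77 -> window=[77] (not full yet)
step 2: append 72 -> window=[77, 72] (not full yet)
step 3: append 39 -> window=[77, 72, 39] -> max=77
step 4: append 53 -> window=[72, 39, 53] -> max=72
step 5: append 53 -> window=[39, 53, 53] -> max=53
step 6: append 62 -> window=[53, 53, 62] -> max=62
step 7: append 53 -> window=[53, 62, 53] -> max=62
step 8: append 33 -> window=[62, 53, 33] -> max=62
Recorded maximums: 77 72 53 62 62 62
Changes between consecutive maximums: 3

Answer: 3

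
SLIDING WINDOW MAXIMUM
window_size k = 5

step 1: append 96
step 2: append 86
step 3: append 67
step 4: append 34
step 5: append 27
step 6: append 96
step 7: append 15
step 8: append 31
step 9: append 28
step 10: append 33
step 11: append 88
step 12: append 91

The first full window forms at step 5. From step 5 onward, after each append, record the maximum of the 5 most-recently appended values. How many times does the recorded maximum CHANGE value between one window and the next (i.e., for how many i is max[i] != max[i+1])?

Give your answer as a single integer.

step 1: append 96 -> window=[96] (not full yet)
step 2: append 86 -> window=[96, 86] (not full yet)
step 3: append 67 -> window=[96, 86, 67] (not full yet)
step 4: append 34 -> window=[96, 86, 67, 34] (not full yet)
step 5: append 27 -> window=[96, 86, 67, 34, 27] -> max=96
step 6: append 96 -> window=[86, 67, 34, 27, 96] -> max=96
step 7: append 15 -> window=[67, 34, 27, 96, 15] -> max=96
step 8: append 31 -> window=[34, 27, 96, 15, 31] -> max=96
step 9: append 28 -> window=[27, 96, 15, 31, 28] -> max=96
step 10: append 33 -> window=[96, 15, 31, 28, 33] -> max=96
step 11: append 88 -> window=[15, 31, 28, 33, 88] -> max=88
step 12: append 91 -> window=[31, 28, 33, 88, 91] -> max=91
Recorded maximums: 96 96 96 96 96 96 88 91
Changes between consecutive maximums: 2

Answer: 2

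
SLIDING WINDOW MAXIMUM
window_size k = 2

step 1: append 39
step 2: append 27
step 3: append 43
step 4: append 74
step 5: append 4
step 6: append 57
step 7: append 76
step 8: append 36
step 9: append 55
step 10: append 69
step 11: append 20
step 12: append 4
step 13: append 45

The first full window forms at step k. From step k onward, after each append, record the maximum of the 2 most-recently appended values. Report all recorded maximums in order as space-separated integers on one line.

Answer: 39 43 74 74 57 76 76 55 69 69 20 45

Derivation:
step 1: append 39 -> window=[39] (not full yet)
step 2: append 27 -> window=[39, 27] -> max=39
step 3: append 43 -> window=[27, 43] -> max=43
step 4: append 74 -> window=[43, 74] -> max=74
step 5: append 4 -> window=[74, 4] -> max=74
step 6: append 57 -> window=[4, 57] -> max=57
step 7: append 76 -> window=[57, 76] -> max=76
step 8: append 36 -> window=[76, 36] -> max=76
step 9: append 55 -> window=[36, 55] -> max=55
step 10: append 69 -> window=[55, 69] -> max=69
step 11: append 20 -> window=[69, 20] -> max=69
step 12: append 4 -> window=[20, 4] -> max=20
step 13: append 45 -> window=[4, 45] -> max=45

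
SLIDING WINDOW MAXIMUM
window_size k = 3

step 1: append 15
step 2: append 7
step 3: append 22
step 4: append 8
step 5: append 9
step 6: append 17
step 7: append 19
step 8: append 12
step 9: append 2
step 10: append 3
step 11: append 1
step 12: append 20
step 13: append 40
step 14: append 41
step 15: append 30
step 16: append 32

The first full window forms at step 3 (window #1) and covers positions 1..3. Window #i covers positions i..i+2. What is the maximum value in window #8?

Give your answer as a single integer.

step 1: append 15 -> window=[15] (not full yet)
step 2: append 7 -> window=[15, 7] (not full yet)
step 3: append 22 -> window=[15, 7, 22] -> max=22
step 4: append 8 -> window=[7, 22, 8] -> max=22
step 5: append 9 -> window=[22, 8, 9] -> max=22
step 6: append 17 -> window=[8, 9, 17] -> max=17
step 7: append 19 -> window=[9, 17, 19] -> max=19
step 8: append 12 -> window=[17, 19, 12] -> max=19
step 9: append 2 -> window=[19, 12, 2] -> max=19
step 10: append 3 -> window=[12, 2, 3] -> max=12
Window #8 max = 12

Answer: 12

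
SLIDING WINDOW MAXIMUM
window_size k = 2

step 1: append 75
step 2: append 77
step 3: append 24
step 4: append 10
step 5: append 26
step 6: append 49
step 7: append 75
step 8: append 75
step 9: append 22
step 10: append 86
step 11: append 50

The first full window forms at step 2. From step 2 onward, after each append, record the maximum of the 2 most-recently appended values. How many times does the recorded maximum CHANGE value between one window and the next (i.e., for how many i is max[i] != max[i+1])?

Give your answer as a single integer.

step 1: append 75 -> window=[75] (not full yet)
step 2: append 77 -> window=[75, 77] -> max=77
step 3: append 24 -> window=[77, 24] -> max=77
step 4: append 10 -> window=[24, 10] -> max=24
step 5: append 26 -> window=[10, 26] -> max=26
step 6: append 49 -> window=[26, 49] -> max=49
step 7: append 75 -> window=[49, 75] -> max=75
step 8: append 75 -> window=[75, 75] -> max=75
step 9: append 22 -> window=[75, 22] -> max=75
step 10: append 86 -> window=[22, 86] -> max=86
step 11: append 50 -> window=[86, 50] -> max=86
Recorded maximums: 77 77 24 26 49 75 75 75 86 86
Changes between consecutive maximums: 5

Answer: 5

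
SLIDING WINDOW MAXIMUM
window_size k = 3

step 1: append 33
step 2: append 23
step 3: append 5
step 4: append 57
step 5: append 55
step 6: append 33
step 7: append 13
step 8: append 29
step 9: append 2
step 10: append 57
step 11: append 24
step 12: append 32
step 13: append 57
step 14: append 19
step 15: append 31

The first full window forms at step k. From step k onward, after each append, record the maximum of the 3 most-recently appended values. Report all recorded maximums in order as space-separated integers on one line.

step 1: append 33 -> window=[33] (not full yet)
step 2: append 23 -> window=[33, 23] (not full yet)
step 3: append 5 -> window=[33, 23, 5] -> max=33
step 4: append 57 -> window=[23, 5, 57] -> max=57
step 5: append 55 -> window=[5, 57, 55] -> max=57
step 6: append 33 -> window=[57, 55, 33] -> max=57
step 7: append 13 -> window=[55, 33, 13] -> max=55
step 8: append 29 -> window=[33, 13, 29] -> max=33
step 9: append 2 -> window=[13, 29, 2] -> max=29
step 10: append 57 -> window=[29, 2, 57] -> max=57
step 11: append 24 -> window=[2, 57, 24] -> max=57
step 12: append 32 -> window=[57, 24, 32] -> max=57
step 13: append 57 -> window=[24, 32, 57] -> max=57
step 14: append 19 -> window=[32, 57, 19] -> max=57
step 15: append 31 -> window=[57, 19, 31] -> max=57

Answer: 33 57 57 57 55 33 29 57 57 57 57 57 57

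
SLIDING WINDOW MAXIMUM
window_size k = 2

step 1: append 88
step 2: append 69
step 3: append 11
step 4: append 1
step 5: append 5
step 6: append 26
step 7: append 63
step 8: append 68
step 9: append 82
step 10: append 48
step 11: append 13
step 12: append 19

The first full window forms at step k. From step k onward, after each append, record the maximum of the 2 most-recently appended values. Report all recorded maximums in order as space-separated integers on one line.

step 1: append 88 -> window=[88] (not full yet)
step 2: append 69 -> window=[88, 69] -> max=88
step 3: append 11 -> window=[69, 11] -> max=69
step 4: append 1 -> window=[11, 1] -> max=11
step 5: append 5 -> window=[1, 5] -> max=5
step 6: append 26 -> window=[5, 26] -> max=26
step 7: append 63 -> window=[26, 63] -> max=63
step 8: append 68 -> window=[63, 68] -> max=68
step 9: append 82 -> window=[68, 82] -> max=82
step 10: append 48 -> window=[82, 48] -> max=82
step 11: append 13 -> window=[48, 13] -> max=48
step 12: append 19 -> window=[13, 19] -> max=19

Answer: 88 69 11 5 26 63 68 82 82 48 19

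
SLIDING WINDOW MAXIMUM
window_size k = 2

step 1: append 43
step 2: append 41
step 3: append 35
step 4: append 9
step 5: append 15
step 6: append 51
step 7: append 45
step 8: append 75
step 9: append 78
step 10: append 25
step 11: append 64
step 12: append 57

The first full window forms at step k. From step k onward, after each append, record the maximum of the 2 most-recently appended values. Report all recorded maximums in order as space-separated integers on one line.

step 1: append 43 -> window=[43] (not full yet)
step 2: append 41 -> window=[43, 41] -> max=43
step 3: append 35 -> window=[41, 35] -> max=41
step 4: append 9 -> window=[35, 9] -> max=35
step 5: append 15 -> window=[9, 15] -> max=15
step 6: append 51 -> window=[15, 51] -> max=51
step 7: append 45 -> window=[51, 45] -> max=51
step 8: append 75 -> window=[45, 75] -> max=75
step 9: append 78 -> window=[75, 78] -> max=78
step 10: append 25 -> window=[78, 25] -> max=78
step 11: append 64 -> window=[25, 64] -> max=64
step 12: append 57 -> window=[64, 57] -> max=64

Answer: 43 41 35 15 51 51 75 78 78 64 64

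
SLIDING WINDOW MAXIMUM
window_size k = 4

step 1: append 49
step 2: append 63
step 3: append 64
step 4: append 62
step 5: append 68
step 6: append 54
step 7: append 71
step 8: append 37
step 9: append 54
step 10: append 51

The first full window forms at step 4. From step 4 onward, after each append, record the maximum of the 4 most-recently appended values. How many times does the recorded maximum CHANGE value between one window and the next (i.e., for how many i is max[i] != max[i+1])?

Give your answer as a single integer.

Answer: 2

Derivation:
step 1: append 49 -> window=[49] (not full yet)
step 2: append 63 -> window=[49, 63] (not full yet)
step 3: append 64 -> window=[49, 63, 64] (not full yet)
step 4: append 62 -> window=[49, 63, 64, 62] -> max=64
step 5: append 68 -> window=[63, 64, 62, 68] -> max=68
step 6: append 54 -> window=[64, 62, 68, 54] -> max=68
step 7: append 71 -> window=[62, 68, 54, 71] -> max=71
step 8: append 37 -> window=[68, 54, 71, 37] -> max=71
step 9: append 54 -> window=[54, 71, 37, 54] -> max=71
step 10: append 51 -> window=[71, 37, 54, 51] -> max=71
Recorded maximums: 64 68 68 71 71 71 71
Changes between consecutive maximums: 2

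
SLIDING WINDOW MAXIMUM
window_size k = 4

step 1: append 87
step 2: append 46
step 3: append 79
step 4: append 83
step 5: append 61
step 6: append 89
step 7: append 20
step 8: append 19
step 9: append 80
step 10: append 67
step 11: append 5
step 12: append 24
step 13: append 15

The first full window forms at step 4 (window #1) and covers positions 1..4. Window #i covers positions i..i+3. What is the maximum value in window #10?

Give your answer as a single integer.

Answer: 67

Derivation:
step 1: append 87 -> window=[87] (not full yet)
step 2: append 46 -> window=[87, 46] (not full yet)
step 3: append 79 -> window=[87, 46, 79] (not full yet)
step 4: append 83 -> window=[87, 46, 79, 83] -> max=87
step 5: append 61 -> window=[46, 79, 83, 61] -> max=83
step 6: append 89 -> window=[79, 83, 61, 89] -> max=89
step 7: append 20 -> window=[83, 61, 89, 20] -> max=89
step 8: append 19 -> window=[61, 89, 20, 19] -> max=89
step 9: append 80 -> window=[89, 20, 19, 80] -> max=89
step 10: append 67 -> window=[20, 19, 80, 67] -> max=80
step 11: append 5 -> window=[19, 80, 67, 5] -> max=80
step 12: append 24 -> window=[80, 67, 5, 24] -> max=80
step 13: append 15 -> window=[67, 5, 24, 15] -> max=67
Window #10 max = 67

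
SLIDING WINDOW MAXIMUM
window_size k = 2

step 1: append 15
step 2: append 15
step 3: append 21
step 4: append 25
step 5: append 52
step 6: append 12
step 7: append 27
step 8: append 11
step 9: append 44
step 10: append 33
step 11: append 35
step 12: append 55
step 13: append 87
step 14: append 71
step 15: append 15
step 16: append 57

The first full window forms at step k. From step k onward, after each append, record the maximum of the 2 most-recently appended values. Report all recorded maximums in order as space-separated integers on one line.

step 1: append 15 -> window=[15] (not full yet)
step 2: append 15 -> window=[15, 15] -> max=15
step 3: append 21 -> window=[15, 21] -> max=21
step 4: append 25 -> window=[21, 25] -> max=25
step 5: append 52 -> window=[25, 52] -> max=52
step 6: append 12 -> window=[52, 12] -> max=52
step 7: append 27 -> window=[12, 27] -> max=27
step 8: append 11 -> window=[27, 11] -> max=27
step 9: append 44 -> window=[11, 44] -> max=44
step 10: append 33 -> window=[44, 33] -> max=44
step 11: append 35 -> window=[33, 35] -> max=35
step 12: append 55 -> window=[35, 55] -> max=55
step 13: append 87 -> window=[55, 87] -> max=87
step 14: append 71 -> window=[87, 71] -> max=87
step 15: append 15 -> window=[71, 15] -> max=71
step 16: append 57 -> window=[15, 57] -> max=57

Answer: 15 21 25 52 52 27 27 44 44 35 55 87 87 71 57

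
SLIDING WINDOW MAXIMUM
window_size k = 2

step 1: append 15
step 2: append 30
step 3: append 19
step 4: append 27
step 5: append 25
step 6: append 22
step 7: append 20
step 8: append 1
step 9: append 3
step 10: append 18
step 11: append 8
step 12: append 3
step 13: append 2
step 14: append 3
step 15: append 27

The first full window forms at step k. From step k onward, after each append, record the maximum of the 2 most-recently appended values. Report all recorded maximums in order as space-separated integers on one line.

step 1: append 15 -> window=[15] (not full yet)
step 2: append 30 -> window=[15, 30] -> max=30
step 3: append 19 -> window=[30, 19] -> max=30
step 4: append 27 -> window=[19, 27] -> max=27
step 5: append 25 -> window=[27, 25] -> max=27
step 6: append 22 -> window=[25, 22] -> max=25
step 7: append 20 -> window=[22, 20] -> max=22
step 8: append 1 -> window=[20, 1] -> max=20
step 9: append 3 -> window=[1, 3] -> max=3
step 10: append 18 -> window=[3, 18] -> max=18
step 11: append 8 -> window=[18, 8] -> max=18
step 12: append 3 -> window=[8, 3] -> max=8
step 13: append 2 -> window=[3, 2] -> max=3
step 14: append 3 -> window=[2, 3] -> max=3
step 15: append 27 -> window=[3, 27] -> max=27

Answer: 30 30 27 27 25 22 20 3 18 18 8 3 3 27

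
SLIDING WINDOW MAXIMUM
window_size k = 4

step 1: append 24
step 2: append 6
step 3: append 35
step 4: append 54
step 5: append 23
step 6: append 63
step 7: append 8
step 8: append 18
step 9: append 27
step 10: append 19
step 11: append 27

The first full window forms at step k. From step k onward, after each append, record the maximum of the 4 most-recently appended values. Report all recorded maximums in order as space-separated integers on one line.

Answer: 54 54 63 63 63 63 27 27

Derivation:
step 1: append 24 -> window=[24] (not full yet)
step 2: append 6 -> window=[24, 6] (not full yet)
step 3: append 35 -> window=[24, 6, 35] (not full yet)
step 4: append 54 -> window=[24, 6, 35, 54] -> max=54
step 5: append 23 -> window=[6, 35, 54, 23] -> max=54
step 6: append 63 -> window=[35, 54, 23, 63] -> max=63
step 7: append 8 -> window=[54, 23, 63, 8] -> max=63
step 8: append 18 -> window=[23, 63, 8, 18] -> max=63
step 9: append 27 -> window=[63, 8, 18, 27] -> max=63
step 10: append 19 -> window=[8, 18, 27, 19] -> max=27
step 11: append 27 -> window=[18, 27, 19, 27] -> max=27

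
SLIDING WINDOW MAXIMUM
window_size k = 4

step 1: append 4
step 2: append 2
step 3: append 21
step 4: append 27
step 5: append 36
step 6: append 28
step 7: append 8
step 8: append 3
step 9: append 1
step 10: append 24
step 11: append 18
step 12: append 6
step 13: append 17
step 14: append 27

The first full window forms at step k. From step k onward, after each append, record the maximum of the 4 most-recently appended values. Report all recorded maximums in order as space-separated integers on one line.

Answer: 27 36 36 36 36 28 24 24 24 24 27

Derivation:
step 1: append 4 -> window=[4] (not full yet)
step 2: append 2 -> window=[4, 2] (not full yet)
step 3: append 21 -> window=[4, 2, 21] (not full yet)
step 4: append 27 -> window=[4, 2, 21, 27] -> max=27
step 5: append 36 -> window=[2, 21, 27, 36] -> max=36
step 6: append 28 -> window=[21, 27, 36, 28] -> max=36
step 7: append 8 -> window=[27, 36, 28, 8] -> max=36
step 8: append 3 -> window=[36, 28, 8, 3] -> max=36
step 9: append 1 -> window=[28, 8, 3, 1] -> max=28
step 10: append 24 -> window=[8, 3, 1, 24] -> max=24
step 11: append 18 -> window=[3, 1, 24, 18] -> max=24
step 12: append 6 -> window=[1, 24, 18, 6] -> max=24
step 13: append 17 -> window=[24, 18, 6, 17] -> max=24
step 14: append 27 -> window=[18, 6, 17, 27] -> max=27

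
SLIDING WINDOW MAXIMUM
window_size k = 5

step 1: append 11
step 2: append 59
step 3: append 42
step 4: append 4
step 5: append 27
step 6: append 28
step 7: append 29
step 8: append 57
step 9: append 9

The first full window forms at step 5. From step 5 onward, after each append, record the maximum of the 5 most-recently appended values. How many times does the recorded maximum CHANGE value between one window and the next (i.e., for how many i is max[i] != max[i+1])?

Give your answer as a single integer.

Answer: 2

Derivation:
step 1: append 11 -> window=[11] (not full yet)
step 2: append 59 -> window=[11, 59] (not full yet)
step 3: append 42 -> window=[11, 59, 42] (not full yet)
step 4: append 4 -> window=[11, 59, 42, 4] (not full yet)
step 5: append 27 -> window=[11, 59, 42, 4, 27] -> max=59
step 6: append 28 -> window=[59, 42, 4, 27, 28] -> max=59
step 7: append 29 -> window=[42, 4, 27, 28, 29] -> max=42
step 8: append 57 -> window=[4, 27, 28, 29, 57] -> max=57
step 9: append 9 -> window=[27, 28, 29, 57, 9] -> max=57
Recorded maximums: 59 59 42 57 57
Changes between consecutive maximums: 2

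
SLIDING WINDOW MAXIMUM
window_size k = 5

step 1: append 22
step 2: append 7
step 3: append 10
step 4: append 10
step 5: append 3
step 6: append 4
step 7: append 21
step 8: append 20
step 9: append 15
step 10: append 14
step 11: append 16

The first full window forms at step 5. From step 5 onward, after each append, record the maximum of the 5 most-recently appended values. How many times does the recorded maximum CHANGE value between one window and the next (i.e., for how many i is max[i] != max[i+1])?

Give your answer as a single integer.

step 1: append 22 -> window=[22] (not full yet)
step 2: append 7 -> window=[22, 7] (not full yet)
step 3: append 10 -> window=[22, 7, 10] (not full yet)
step 4: append 10 -> window=[22, 7, 10, 10] (not full yet)
step 5: append 3 -> window=[22, 7, 10, 10, 3] -> max=22
step 6: append 4 -> window=[7, 10, 10, 3, 4] -> max=10
step 7: append 21 -> window=[10, 10, 3, 4, 21] -> max=21
step 8: append 20 -> window=[10, 3, 4, 21, 20] -> max=21
step 9: append 15 -> window=[3, 4, 21, 20, 15] -> max=21
step 10: append 14 -> window=[4, 21, 20, 15, 14] -> max=21
step 11: append 16 -> window=[21, 20, 15, 14, 16] -> max=21
Recorded maximums: 22 10 21 21 21 21 21
Changes between consecutive maximums: 2

Answer: 2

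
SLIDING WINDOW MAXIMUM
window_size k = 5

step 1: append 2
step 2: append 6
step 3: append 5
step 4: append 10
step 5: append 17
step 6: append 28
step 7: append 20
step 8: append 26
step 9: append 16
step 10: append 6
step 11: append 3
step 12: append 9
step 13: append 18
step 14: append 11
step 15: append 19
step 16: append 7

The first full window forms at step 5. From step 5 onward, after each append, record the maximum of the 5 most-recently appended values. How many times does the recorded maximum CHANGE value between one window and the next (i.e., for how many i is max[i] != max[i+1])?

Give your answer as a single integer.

Answer: 4

Derivation:
step 1: append 2 -> window=[2] (not full yet)
step 2: append 6 -> window=[2, 6] (not full yet)
step 3: append 5 -> window=[2, 6, 5] (not full yet)
step 4: append 10 -> window=[2, 6, 5, 10] (not full yet)
step 5: append 17 -> window=[2, 6, 5, 10, 17] -> max=17
step 6: append 28 -> window=[6, 5, 10, 17, 28] -> max=28
step 7: append 20 -> window=[5, 10, 17, 28, 20] -> max=28
step 8: append 26 -> window=[10, 17, 28, 20, 26] -> max=28
step 9: append 16 -> window=[17, 28, 20, 26, 16] -> max=28
step 10: append 6 -> window=[28, 20, 26, 16, 6] -> max=28
step 11: append 3 -> window=[20, 26, 16, 6, 3] -> max=26
step 12: append 9 -> window=[26, 16, 6, 3, 9] -> max=26
step 13: append 18 -> window=[16, 6, 3, 9, 18] -> max=18
step 14: append 11 -> window=[6, 3, 9, 18, 11] -> max=18
step 15: append 19 -> window=[3, 9, 18, 11, 19] -> max=19
step 16: append 7 -> window=[9, 18, 11, 19, 7] -> max=19
Recorded maximums: 17 28 28 28 28 28 26 26 18 18 19 19
Changes between consecutive maximums: 4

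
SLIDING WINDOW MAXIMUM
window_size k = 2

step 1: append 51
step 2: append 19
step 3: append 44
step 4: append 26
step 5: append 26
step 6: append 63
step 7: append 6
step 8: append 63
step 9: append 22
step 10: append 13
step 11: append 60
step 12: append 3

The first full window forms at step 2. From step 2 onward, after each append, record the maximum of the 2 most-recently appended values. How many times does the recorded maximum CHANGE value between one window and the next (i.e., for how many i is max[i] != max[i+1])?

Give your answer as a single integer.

Answer: 5

Derivation:
step 1: append 51 -> window=[51] (not full yet)
step 2: append 19 -> window=[51, 19] -> max=51
step 3: append 44 -> window=[19, 44] -> max=44
step 4: append 26 -> window=[44, 26] -> max=44
step 5: append 26 -> window=[26, 26] -> max=26
step 6: append 63 -> window=[26, 63] -> max=63
step 7: append 6 -> window=[63, 6] -> max=63
step 8: append 63 -> window=[6, 63] -> max=63
step 9: append 22 -> window=[63, 22] -> max=63
step 10: append 13 -> window=[22, 13] -> max=22
step 11: append 60 -> window=[13, 60] -> max=60
step 12: append 3 -> window=[60, 3] -> max=60
Recorded maximums: 51 44 44 26 63 63 63 63 22 60 60
Changes between consecutive maximums: 5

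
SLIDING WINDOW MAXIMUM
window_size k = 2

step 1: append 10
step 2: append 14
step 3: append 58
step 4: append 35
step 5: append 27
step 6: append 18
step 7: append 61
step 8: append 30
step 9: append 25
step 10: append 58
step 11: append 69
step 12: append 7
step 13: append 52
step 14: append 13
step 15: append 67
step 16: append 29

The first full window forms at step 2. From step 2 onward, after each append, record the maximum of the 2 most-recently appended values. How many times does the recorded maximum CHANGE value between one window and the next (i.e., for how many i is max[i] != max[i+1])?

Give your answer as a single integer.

Answer: 9

Derivation:
step 1: append 10 -> window=[10] (not full yet)
step 2: append 14 -> window=[10, 14] -> max=14
step 3: append 58 -> window=[14, 58] -> max=58
step 4: append 35 -> window=[58, 35] -> max=58
step 5: append 27 -> window=[35, 27] -> max=35
step 6: append 18 -> window=[27, 18] -> max=27
step 7: append 61 -> window=[18, 61] -> max=61
step 8: append 30 -> window=[61, 30] -> max=61
step 9: append 25 -> window=[30, 25] -> max=30
step 10: append 58 -> window=[25, 58] -> max=58
step 11: append 69 -> window=[58, 69] -> max=69
step 12: append 7 -> window=[69, 7] -> max=69
step 13: append 52 -> window=[7, 52] -> max=52
step 14: append 13 -> window=[52, 13] -> max=52
step 15: append 67 -> window=[13, 67] -> max=67
step 16: append 29 -> window=[67, 29] -> max=67
Recorded maximums: 14 58 58 35 27 61 61 30 58 69 69 52 52 67 67
Changes between consecutive maximums: 9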